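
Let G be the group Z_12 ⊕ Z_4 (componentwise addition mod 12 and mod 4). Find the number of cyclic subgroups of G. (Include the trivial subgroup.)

20

A cyclic subgroup of order d is generated by each of its φ(d) elements of order d, so the cyclic subgroups of order d number (#elements of order d)/φ(d).
Cyclic subgroups by order — order 1: 1; order 2: 3; order 3: 1; order 4: 6; order 6: 3; order 12: 6.
Total: 20.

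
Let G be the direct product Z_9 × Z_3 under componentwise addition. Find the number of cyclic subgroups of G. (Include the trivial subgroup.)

8

Each element a generates a cyclic subgroup ⟨a⟩; distinct elements may generate the same one (a cyclic group of order d has φ(d) generators).
Cyclic subgroups by order — order 1: 1; order 3: 4; order 9: 3.
Total: 8.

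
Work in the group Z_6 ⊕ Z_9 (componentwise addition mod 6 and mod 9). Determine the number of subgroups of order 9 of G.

|G| = 54 and 9 | 54, so subgroups of order 9 are possible by Lagrange.
The subgroups of order 9 are: {(0,0), (0,1), (0,2), (0,3), (0,4), (0,5), (0,6), (0,7), (0,8)}; {(0,0), (0,3), (0,6), (2,0), (2,3), (2,6), (4,0), (4,3), (4,6)}; {(0,0), (0,3), (0,6), (2,1), (2,4), (2,7), (4,2), (4,5), (4,8)}; {(0,0), (0,3), (0,6), (2,2), (2,5), (2,8), (4,1), (4,4), (4,7)}.
So G has 4 subgroups of order 9.

4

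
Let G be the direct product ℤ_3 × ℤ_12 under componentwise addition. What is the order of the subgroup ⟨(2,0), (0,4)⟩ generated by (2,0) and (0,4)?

|⟨(2,0)⟩| = 3 and |⟨(0,4)⟩| = 3, so |H| is a multiple of lcm(3, 3) = 3 and divides |G| = 36.
Closing under the operation: H = {(0,0), (0,4), (0,8), (1,0), (1,4), (1,8), (2,0), (2,4), (2,8)}, so |H| = 9.

9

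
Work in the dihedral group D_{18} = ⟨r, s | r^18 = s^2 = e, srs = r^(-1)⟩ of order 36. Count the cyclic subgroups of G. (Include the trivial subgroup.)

A cyclic subgroup of order d is generated by each of its φ(d) elements of order d, so the cyclic subgroups of order d number (#elements of order d)/φ(d).
Cyclic subgroups by order — order 1: 1; order 2: 19; order 3: 1; order 6: 1; order 9: 1; order 18: 1.
Total: 24.

24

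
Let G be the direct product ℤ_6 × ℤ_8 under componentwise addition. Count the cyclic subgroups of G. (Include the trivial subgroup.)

Group the elements of G by the cyclic subgroup they generate; each cyclic subgroup of order d accounts for φ(d) elements.
Cyclic subgroups by order — order 1: 1; order 2: 3; order 3: 1; order 4: 2; order 6: 3; order 8: 2; order 12: 2; order 24: 2.
Total: 16.

16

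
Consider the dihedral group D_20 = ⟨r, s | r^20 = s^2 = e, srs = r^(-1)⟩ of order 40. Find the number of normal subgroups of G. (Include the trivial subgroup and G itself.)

G has 48 subgroups. Checking conjugation-invariance by order — order 1: 1/1 normal; order 2: 1/21 normal; order 4: 1/11 normal; order 5: 1/1 normal; order 8: 0/5 normal; order 10: 1/5 normal; order 20: 3/3 normal; order 40: 1/1 normal.
Total normal subgroups: 9.

9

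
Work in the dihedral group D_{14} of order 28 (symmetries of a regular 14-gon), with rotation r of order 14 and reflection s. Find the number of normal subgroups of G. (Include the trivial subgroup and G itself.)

G has 28 subgroups. Checking conjugation-invariance by order — order 1: 1/1 normal; order 2: 1/15 normal; order 4: 0/7 normal; order 7: 1/1 normal; order 14: 3/3 normal; order 28: 1/1 normal.
Total normal subgroups: 7.

7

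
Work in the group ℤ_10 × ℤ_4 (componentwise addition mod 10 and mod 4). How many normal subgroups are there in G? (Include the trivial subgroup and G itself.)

G is abelian, so every subgroup is normal.
G has 16 subgroups in total, hence 16 normal subgroups.

16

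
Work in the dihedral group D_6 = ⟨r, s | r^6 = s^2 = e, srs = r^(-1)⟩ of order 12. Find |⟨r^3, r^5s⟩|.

4

|⟨r^3⟩| = 2 and |⟨r^5s⟩| = 2, so |H| is a multiple of lcm(2, 2) = 2 and divides |G| = 12.
Closing under the operation: H = {e, r^3, r^2s, r^5s}, so |H| = 4.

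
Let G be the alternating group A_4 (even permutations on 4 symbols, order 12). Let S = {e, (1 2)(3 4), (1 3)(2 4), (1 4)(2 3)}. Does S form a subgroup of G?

|S| = 4 divides |G| = 12, consistent with Lagrange.
S contains the identity, every element's inverse is in S, and S is closed under ∘: it is a subgroup.

Yes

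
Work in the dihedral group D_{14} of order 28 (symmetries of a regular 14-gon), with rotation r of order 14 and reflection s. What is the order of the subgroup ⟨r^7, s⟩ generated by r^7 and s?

4

|⟨r^7⟩| = 2 and |⟨s⟩| = 2, so |H| is a multiple of lcm(2, 2) = 2 and divides |G| = 28.
Closing under the operation: H = {e, r^7, s, r^7s}, so |H| = 4.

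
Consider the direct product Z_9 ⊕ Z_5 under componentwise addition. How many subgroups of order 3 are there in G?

1

|G| = 45 and 3 | 45, so subgroups of order 3 are possible by Lagrange.
The subgroups of order 3 are: {(0,0), (3,0), (6,0)}.
So G has 1 subgroup of order 3.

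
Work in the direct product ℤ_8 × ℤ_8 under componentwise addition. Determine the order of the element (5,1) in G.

The order of (5,1) in Z_8 × Z_8 is lcm(ord(5) in Z_8, ord(1) in Z_8).
ord(5) = 8 and ord(1) = 8, so |⟨(5,1)⟩| = lcm(8, 8) = 8.

8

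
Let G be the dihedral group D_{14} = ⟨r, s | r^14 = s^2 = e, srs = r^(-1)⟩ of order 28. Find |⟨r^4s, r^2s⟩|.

14

|⟨r^4s⟩| = 2 and |⟨r^2s⟩| = 2, so |H| is a multiple of lcm(2, 2) = 2 and divides |G| = 28.
Closing under the operation: H = {e, r^2, r^4, r^6, r^8, r^10, r^12, s, r^2s, r^4s, r^6s, r^8s, r^10s, r^12s}, so |H| = 14.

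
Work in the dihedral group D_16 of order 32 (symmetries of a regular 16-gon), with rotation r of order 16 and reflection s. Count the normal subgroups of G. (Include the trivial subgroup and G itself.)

8

G has 36 subgroups. Checking conjugation-invariance by order — order 1: 1/1 normal; order 2: 1/17 normal; order 4: 1/9 normal; order 8: 1/5 normal; order 16: 3/3 normal; order 32: 1/1 normal.
Total normal subgroups: 8.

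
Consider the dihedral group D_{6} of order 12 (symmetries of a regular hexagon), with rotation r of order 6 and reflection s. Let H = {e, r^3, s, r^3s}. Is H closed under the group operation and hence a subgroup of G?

Yes

|H| = 4 divides |G| = 12, consistent with Lagrange.
H contains the identity, every element's inverse is in H, and H is closed under ·: it is a subgroup.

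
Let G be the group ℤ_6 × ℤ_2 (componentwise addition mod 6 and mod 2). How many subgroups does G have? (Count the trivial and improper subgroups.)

|G| = 12, so by Lagrange every subgroup order divides 12. Divisors: 1, 2, 3, 4, 6, 12.
Subgroups by order — order 1: 1; order 2: 3; order 3: 1; order 4: 1; order 6: 3; order 12: 1.
Total: 1 + 3 + 1 + 1 + 3 + 1 = 10.

10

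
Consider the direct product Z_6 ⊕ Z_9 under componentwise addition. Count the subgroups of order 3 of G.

|G| = 54 and 3 | 54, so subgroups of order 3 are possible by Lagrange.
The subgroups of order 3 are: {(0,0), (0,3), (0,6)}; {(0,0), (2,0), (4,0)}; {(0,0), (2,3), (4,6)}; {(0,0), (2,6), (4,3)}.
So G has 4 subgroups of order 3.

4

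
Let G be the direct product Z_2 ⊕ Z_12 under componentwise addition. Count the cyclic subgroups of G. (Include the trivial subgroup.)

A cyclic subgroup of order d is generated by each of its φ(d) elements of order d, so the cyclic subgroups of order d number (#elements of order d)/φ(d).
Cyclic subgroups by order — order 1: 1; order 2: 3; order 3: 1; order 4: 2; order 6: 3; order 12: 2.
Total: 12.

12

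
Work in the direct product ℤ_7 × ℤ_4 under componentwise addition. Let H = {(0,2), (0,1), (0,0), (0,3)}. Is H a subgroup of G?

Yes

|H| = 4 divides |G| = 28, consistent with Lagrange.
H contains the identity, every element's inverse is in H, and H is closed under +: it is a subgroup.
In fact H = ⟨(0,1)⟩.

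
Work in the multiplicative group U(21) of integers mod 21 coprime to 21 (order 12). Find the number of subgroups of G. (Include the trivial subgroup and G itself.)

10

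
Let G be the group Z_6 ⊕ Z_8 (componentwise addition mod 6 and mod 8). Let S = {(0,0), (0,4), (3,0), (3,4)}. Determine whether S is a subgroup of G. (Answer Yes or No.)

Yes

|S| = 4 divides |G| = 48, consistent with Lagrange.
S contains the identity, every element's inverse is in S, and S is closed under +: it is a subgroup.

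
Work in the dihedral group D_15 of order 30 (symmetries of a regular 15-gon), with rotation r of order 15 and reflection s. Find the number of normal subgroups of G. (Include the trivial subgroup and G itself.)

5

G has 28 subgroups. Checking conjugation-invariance by order — order 1: 1/1 normal; order 2: 0/15 normal; order 3: 1/1 normal; order 5: 1/1 normal; order 6: 0/5 normal; order 10: 0/3 normal; order 15: 1/1 normal; order 30: 1/1 normal.
Total normal subgroups: 5.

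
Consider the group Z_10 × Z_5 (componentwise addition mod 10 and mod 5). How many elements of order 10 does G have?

An element (a,b) has order lcm(ord(a), ord(b)); count pairs with lcm equal to 10.
Enumerating gives 24 such elements.

24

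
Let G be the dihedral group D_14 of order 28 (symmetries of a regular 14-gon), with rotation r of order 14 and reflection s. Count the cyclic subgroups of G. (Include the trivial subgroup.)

18

Each element a generates a cyclic subgroup ⟨a⟩; distinct elements may generate the same one (a cyclic group of order d has φ(d) generators).
Cyclic subgroups by order — order 1: 1; order 2: 15; order 7: 1; order 14: 1.
Total: 18.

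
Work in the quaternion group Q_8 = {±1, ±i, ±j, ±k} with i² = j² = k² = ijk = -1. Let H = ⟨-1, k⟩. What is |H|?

4

|⟨-1⟩| = 2 and |⟨k⟩| = 4, so |H| is a multiple of lcm(2, 4) = 4 and divides |G| = 8.
Closing under the operation: H = {1, -1, k, -k}, so |H| = 4.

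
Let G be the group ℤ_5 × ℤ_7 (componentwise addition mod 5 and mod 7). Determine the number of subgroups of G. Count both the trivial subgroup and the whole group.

4

|G| = 35, so by Lagrange every subgroup order divides 35. Divisors: 1, 5, 7, 35.
Subgroups by order — order 1: 1; order 5: 1; order 7: 1; order 35: 1.
Total: 1 + 1 + 1 + 1 = 4.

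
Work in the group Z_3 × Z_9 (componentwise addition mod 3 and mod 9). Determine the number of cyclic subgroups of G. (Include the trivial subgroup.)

Group the elements of G by the cyclic subgroup they generate; each cyclic subgroup of order d accounts for φ(d) elements.
Cyclic subgroups by order — order 1: 1; order 3: 4; order 9: 3.
Total: 8.

8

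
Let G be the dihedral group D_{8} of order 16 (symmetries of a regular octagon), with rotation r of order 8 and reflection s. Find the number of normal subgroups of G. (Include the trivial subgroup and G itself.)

7

G has 19 subgroups. Checking conjugation-invariance by order — order 1: 1/1 normal; order 2: 1/9 normal; order 4: 1/5 normal; order 8: 3/3 normal; order 16: 1/1 normal.
Total normal subgroups: 7.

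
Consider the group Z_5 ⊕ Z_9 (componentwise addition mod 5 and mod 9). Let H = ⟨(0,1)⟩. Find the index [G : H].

|⟨(0,1)⟩| = 9 and |G| = 45.
By Lagrange, [G : H] = |G|/|H| = 45/9 = 5.

5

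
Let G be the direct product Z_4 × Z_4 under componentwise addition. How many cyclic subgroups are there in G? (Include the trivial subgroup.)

10

A cyclic subgroup of order d is generated by each of its φ(d) elements of order d, so the cyclic subgroups of order d number (#elements of order d)/φ(d).
Cyclic subgroups by order — order 1: 1; order 2: 3; order 4: 6.
Total: 10.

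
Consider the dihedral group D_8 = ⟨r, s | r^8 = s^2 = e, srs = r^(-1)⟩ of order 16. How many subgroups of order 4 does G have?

|G| = 16 and 4 | 16, so subgroups of order 4 are possible by Lagrange.
The subgroups of order 4 are: {e, r^2, r^4, r^6}; {e, r^4, r^2s, r^6s}; {e, r^4, r^3s, r^7s}; {e, r^4, s, r^4s}; … (5 in all).
So G has 5 subgroups of order 4.

5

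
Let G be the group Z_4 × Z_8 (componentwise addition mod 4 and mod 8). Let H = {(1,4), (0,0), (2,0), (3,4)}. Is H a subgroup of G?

Yes

|H| = 4 divides |G| = 32, consistent with Lagrange.
H contains the identity, every element's inverse is in H, and H is closed under +: it is a subgroup.
In fact H = ⟨(3,4)⟩.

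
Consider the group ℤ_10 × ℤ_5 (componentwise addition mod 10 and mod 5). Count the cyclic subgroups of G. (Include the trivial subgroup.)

14

Group the elements of G by the cyclic subgroup they generate; each cyclic subgroup of order d accounts for φ(d) elements.
Cyclic subgroups by order — order 1: 1; order 2: 1; order 5: 6; order 10: 6.
Total: 14.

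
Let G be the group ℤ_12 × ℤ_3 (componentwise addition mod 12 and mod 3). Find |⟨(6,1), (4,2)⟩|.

|⟨(6,1)⟩| = 6 and |⟨(4,2)⟩| = 3, so |H| is a multiple of lcm(6, 3) = 6 and divides |G| = 36.
Closing under the operation: H = {(0,0), (0,1), (0,2), (2,0), (2,1), (2,2), (4,0), (4,1), (4,2), (6,0), (6,1), (6,2), (8,0), (8,1), (8,2), (10,0), (10,1), (10,2)}, so |H| = 18.

18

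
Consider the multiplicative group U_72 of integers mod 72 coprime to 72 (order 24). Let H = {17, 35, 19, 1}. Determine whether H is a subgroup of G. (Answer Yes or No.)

|H| = 4 divides |G| = 24, consistent with Lagrange.
H contains the identity, every element's inverse is in H, and H is closed under ·: it is a subgroup.

Yes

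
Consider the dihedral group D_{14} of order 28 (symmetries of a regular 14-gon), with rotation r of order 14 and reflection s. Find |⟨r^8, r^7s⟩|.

14

|⟨r^8⟩| = 7 and |⟨r^7s⟩| = 2, so |H| is a multiple of lcm(7, 2) = 14 and divides |G| = 28.
Closing under the operation: H = {e, r^2, r^4, r^6, r^8, r^10, r^12, rs, r^3s, r^5s, r^7s, r^9s, r^11s, r^13s}, so |H| = 14.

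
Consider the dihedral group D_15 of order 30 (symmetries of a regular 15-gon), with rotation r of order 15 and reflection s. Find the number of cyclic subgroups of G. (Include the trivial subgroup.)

19

Group the elements of G by the cyclic subgroup they generate; each cyclic subgroup of order d accounts for φ(d) elements.
Cyclic subgroups by order — order 1: 1; order 2: 15; order 3: 1; order 5: 1; order 15: 1.
Total: 19.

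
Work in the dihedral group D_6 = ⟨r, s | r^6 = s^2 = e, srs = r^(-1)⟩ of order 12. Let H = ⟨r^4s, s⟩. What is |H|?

6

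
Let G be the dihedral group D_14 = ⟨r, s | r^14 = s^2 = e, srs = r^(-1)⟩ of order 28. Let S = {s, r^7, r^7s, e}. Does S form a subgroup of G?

Yes

|S| = 4 divides |G| = 28, consistent with Lagrange.
S contains the identity, every element's inverse is in S, and S is closed under ·: it is a subgroup.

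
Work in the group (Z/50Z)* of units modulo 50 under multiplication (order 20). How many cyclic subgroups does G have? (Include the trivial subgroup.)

Each element a generates a cyclic subgroup ⟨a⟩; distinct elements may generate the same one (a cyclic group of order d has φ(d) generators).
Cyclic subgroups by order — order 1: 1; order 2: 1; order 4: 1; order 5: 1; order 10: 1; order 20: 1.
Total: 6.

6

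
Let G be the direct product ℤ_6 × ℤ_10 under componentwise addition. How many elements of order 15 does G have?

8

An element (a,b) has order lcm(ord(a), ord(b)); count pairs with lcm equal to 15.
Enumerating gives 8 such elements.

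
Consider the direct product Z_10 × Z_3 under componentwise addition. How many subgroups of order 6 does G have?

1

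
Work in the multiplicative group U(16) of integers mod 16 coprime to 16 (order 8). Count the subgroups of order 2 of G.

3

|G| = 8 and 2 | 8, so subgroups of order 2 are possible by Lagrange.
The subgroups of order 2 are: {1, 15}; {1, 7}; {1, 9}.
So G has 3 subgroups of order 2.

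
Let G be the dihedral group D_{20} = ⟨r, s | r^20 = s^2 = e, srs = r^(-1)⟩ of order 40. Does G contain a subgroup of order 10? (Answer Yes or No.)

10 | 40. A subgroup of order 10 is {e, r^2, r^4, r^6, r^8, r^10, r^12, r^14, r^16, r^18}.

Yes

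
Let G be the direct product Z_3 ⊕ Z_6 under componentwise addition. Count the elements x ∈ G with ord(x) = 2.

An element (a,b) has order lcm(ord(a), ord(b)); count pairs with lcm equal to 2.
Enumerating gives 1 such elements.

1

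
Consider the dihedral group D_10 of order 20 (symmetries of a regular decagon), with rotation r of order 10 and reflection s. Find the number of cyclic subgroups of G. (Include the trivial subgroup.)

Each element a generates a cyclic subgroup ⟨a⟩; distinct elements may generate the same one (a cyclic group of order d has φ(d) generators).
Cyclic subgroups by order — order 1: 1; order 2: 11; order 5: 1; order 10: 1.
Total: 14.

14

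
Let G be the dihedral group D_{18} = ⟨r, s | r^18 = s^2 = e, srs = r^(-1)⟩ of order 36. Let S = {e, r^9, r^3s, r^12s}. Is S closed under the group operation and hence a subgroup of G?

Yes

|S| = 4 divides |G| = 36, consistent with Lagrange.
S contains the identity, every element's inverse is in S, and S is closed under ·: it is a subgroup.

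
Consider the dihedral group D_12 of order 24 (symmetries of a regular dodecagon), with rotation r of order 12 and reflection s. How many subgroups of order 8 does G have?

3

|G| = 24 and 8 | 24, so subgroups of order 8 are possible by Lagrange.
The subgroups of order 8 are: {e, r^3, r^6, r^9, rs, r^4s, r^7s, r^10s}; {e, r^3, r^6, r^9, r^2s, r^5s, r^8s, r^11s}; {e, r^3, r^6, r^9, s, r^3s, r^6s, r^9s}.
So G has 3 subgroups of order 8.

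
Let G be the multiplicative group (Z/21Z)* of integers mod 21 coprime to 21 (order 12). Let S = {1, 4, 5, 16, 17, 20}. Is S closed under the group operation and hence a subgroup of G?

|S| = 6 divides |G| = 12, consistent with Lagrange.
S contains the identity, every element's inverse is in S, and S is closed under ·: it is a subgroup.
In fact S = ⟨17⟩.

Yes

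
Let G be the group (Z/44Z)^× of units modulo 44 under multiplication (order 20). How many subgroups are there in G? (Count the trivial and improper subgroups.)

10

|G| = 20, so by Lagrange every subgroup order divides 20. Divisors: 1, 2, 4, 5, 10, 20.
Subgroups by order — order 1: 1; order 2: 3; order 4: 1; order 5: 1; order 10: 3; order 20: 1.
Total: 1 + 3 + 1 + 1 + 3 + 1 = 10.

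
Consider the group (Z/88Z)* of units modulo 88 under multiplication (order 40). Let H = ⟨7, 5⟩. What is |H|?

20

|⟨7⟩| = 10 and |⟨5⟩| = 10, so |H| is a multiple of lcm(10, 10) = 10 and divides |G| = 40.
Closing under the operation: H = {1, 5, 7, 9, 19, 25, 35, 37, 39, 43, 45, 49, 51, 53, 63, 69, 79, 81, 83, 87}, so |H| = 20.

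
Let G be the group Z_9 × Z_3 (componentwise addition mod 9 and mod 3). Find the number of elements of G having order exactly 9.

18

An element (a,b) has order lcm(ord(a), ord(b)); count pairs with lcm equal to 9.
Enumerating gives 18 such elements.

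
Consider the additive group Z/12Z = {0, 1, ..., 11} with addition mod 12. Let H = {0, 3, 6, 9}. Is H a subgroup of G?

|H| = 4 divides |G| = 12, consistent with Lagrange.
H contains the identity, every element's inverse is in H, and H is closed under +: it is a subgroup.
In fact H = ⟨9⟩.

Yes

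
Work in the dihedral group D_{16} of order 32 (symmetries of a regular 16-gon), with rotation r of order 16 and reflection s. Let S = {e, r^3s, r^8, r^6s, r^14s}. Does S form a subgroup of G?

|S| = 5 does not divide |G| = 32, so by Lagrange S is not a subgroup.

No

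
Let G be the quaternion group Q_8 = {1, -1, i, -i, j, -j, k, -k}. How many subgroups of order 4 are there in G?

3

|G| = 8 and 4 | 8, so subgroups of order 4 are possible by Lagrange.
The subgroups of order 4 are: {1, -1, i, -i}; {1, -1, j, -j}; {1, -1, k, -k}.
So G has 3 subgroups of order 4.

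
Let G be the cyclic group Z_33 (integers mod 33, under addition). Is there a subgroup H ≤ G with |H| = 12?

12 does not divide |G| = 33, so by Lagrange no subgroup of order 12 exists.

No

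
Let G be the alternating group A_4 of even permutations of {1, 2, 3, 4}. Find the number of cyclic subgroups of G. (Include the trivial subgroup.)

8

Group the elements of G by the cyclic subgroup they generate; each cyclic subgroup of order d accounts for φ(d) elements.
Cyclic subgroups by order — order 1: 1; order 2: 3; order 3: 4.
Total: 8.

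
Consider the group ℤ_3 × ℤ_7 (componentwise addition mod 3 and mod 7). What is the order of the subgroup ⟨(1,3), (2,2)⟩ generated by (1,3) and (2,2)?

21

|⟨(1,3)⟩| = 21 and |⟨(2,2)⟩| = 21, so |H| is a multiple of lcm(21, 21) = 21 and divides |G| = 21.
Closing {(1,3), (2,2)} under the group operation gives all of G, so |H| = 21.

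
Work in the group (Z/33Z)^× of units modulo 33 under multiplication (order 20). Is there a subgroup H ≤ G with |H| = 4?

Yes

4 | 20. A subgroup of order 4 is {1, 10, 23, 32}.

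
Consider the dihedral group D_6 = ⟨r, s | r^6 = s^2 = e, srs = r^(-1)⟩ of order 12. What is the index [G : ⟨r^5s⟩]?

6

|⟨r^5s⟩| = 2 and |G| = 12.
By Lagrange, [G : H] = |G|/|H| = 12/2 = 6.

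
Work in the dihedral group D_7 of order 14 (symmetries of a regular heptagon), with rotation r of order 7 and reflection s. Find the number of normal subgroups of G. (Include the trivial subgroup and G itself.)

G has 10 subgroups. Checking conjugation-invariance by order — order 1: 1/1 normal; order 2: 0/7 normal; order 7: 1/1 normal; order 14: 1/1 normal.
Total normal subgroups: 3.

3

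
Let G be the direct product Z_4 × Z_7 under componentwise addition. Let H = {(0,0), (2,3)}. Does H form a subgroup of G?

No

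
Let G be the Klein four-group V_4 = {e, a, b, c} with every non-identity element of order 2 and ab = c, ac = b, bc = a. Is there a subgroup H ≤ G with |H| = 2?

Yes

2 | 4. A subgroup of order 2 is {e, a}.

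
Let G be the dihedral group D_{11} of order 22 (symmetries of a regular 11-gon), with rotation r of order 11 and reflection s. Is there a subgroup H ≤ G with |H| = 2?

Yes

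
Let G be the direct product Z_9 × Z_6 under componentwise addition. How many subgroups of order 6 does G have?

4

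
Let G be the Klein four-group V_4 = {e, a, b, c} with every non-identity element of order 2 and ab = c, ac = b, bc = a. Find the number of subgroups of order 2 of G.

|G| = 4 and 2 | 4, so subgroups of order 2 are possible by Lagrange.
The subgroups of order 2 are: {e, a}; {e, b}; {e, c}.
So G has 3 subgroups of order 2.

3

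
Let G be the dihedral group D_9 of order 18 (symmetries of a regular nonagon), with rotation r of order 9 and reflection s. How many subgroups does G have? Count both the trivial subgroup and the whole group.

16

|G| = 18, so by Lagrange every subgroup order divides 18. Divisors: 1, 2, 3, 6, 9, 18.
Subgroups by order — order 1: 1; order 2: 9; order 3: 1; order 6: 3; order 9: 1; order 18: 1.
Total: 1 + 9 + 1 + 3 + 1 + 1 = 16.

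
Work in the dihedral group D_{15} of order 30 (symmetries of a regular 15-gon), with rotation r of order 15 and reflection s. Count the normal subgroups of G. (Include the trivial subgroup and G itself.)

5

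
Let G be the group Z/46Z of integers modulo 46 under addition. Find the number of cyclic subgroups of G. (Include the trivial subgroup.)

4

Each element a generates a cyclic subgroup ⟨a⟩; distinct elements may generate the same one (a cyclic group of order d has φ(d) generators).
Cyclic subgroups by order — order 1: 1; order 2: 1; order 23: 1; order 46: 1.
Total: 4.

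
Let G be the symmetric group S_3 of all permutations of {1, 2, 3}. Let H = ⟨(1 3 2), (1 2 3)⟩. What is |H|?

|⟨(1 3 2)⟩| = 3 and |⟨(1 2 3)⟩| = 3, so |H| is a multiple of lcm(3, 3) = 3 and divides |G| = 6.
Closing under the operation: H = {e, (1 2 3), (1 3 2)}, so |H| = 3.

3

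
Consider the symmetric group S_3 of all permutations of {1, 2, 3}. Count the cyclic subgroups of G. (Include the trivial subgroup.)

5

A cyclic subgroup of order d is generated by each of its φ(d) elements of order d, so the cyclic subgroups of order d number (#elements of order d)/φ(d).
Cyclic subgroups by order — order 1: 1; order 2: 3; order 3: 1.
Total: 5.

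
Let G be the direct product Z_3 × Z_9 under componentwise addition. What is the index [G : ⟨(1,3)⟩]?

9

|⟨(1,3)⟩| = 3 and |G| = 27.
By Lagrange, [G : H] = |G|/|H| = 27/3 = 9.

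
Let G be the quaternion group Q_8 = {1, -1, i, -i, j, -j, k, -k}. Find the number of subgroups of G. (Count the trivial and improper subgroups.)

|G| = 8, so by Lagrange every subgroup order divides 8. Divisors: 1, 2, 4, 8.
Subgroups by order — order 1: 1; order 2: 1; order 4: 3; order 8: 1.
Total: 1 + 1 + 3 + 1 = 6.

6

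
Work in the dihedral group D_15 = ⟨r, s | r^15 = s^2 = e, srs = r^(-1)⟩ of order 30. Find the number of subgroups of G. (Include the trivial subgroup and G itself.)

28

|G| = 30, so by Lagrange every subgroup order divides 30. Divisors: 1, 2, 3, 5, 6, 10, 15, 30.
Subgroups by order — order 1: 1; order 2: 15; order 3: 1; order 5: 1; order 6: 5; order 10: 3; order 15: 1; order 30: 1.
Total: 1 + 15 + 1 + 1 + 5 + 3 + 1 + 1 = 28.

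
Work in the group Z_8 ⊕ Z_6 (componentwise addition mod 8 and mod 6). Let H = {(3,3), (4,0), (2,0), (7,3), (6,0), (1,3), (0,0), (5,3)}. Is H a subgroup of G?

|H| = 8 divides |G| = 48, consistent with Lagrange.
H contains the identity, every element's inverse is in H, and H is closed under +: it is a subgroup.
In fact H = ⟨(7,3)⟩.

Yes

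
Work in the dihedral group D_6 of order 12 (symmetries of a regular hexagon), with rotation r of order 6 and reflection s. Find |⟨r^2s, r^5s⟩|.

4

|⟨r^2s⟩| = 2 and |⟨r^5s⟩| = 2, so |H| is a multiple of lcm(2, 2) = 2 and divides |G| = 12.
Closing under the operation: H = {e, r^3, r^2s, r^5s}, so |H| = 4.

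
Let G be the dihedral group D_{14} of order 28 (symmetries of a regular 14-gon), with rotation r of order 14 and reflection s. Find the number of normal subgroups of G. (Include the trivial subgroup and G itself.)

G has 28 subgroups. Checking conjugation-invariance by order — order 1: 1/1 normal; order 2: 1/15 normal; order 4: 0/7 normal; order 7: 1/1 normal; order 14: 3/3 normal; order 28: 1/1 normal.
Total normal subgroups: 7.

7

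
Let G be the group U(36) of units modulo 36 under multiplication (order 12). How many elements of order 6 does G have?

The elements of order 6 are: 5, 7, 11, 23, 29, 31.
That's 6.

6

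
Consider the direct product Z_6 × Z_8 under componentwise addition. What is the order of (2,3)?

24

The order of (2,3) in Z_6 × Z_8 is lcm(ord(2) in Z_6, ord(3) in Z_8).
ord(2) = 3 and ord(3) = 8, so |⟨(2,3)⟩| = lcm(3, 8) = 24.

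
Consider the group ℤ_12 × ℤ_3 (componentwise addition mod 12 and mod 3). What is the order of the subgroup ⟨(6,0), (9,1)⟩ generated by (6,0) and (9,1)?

|⟨(6,0)⟩| = 2 and |⟨(9,1)⟩| = 12, so |H| is a multiple of lcm(2, 12) = 12 and divides |G| = 36.
Closing under the operation: H = {(0,0), (0,1), (0,2), (3,0), (3,1), (3,2), (6,0), (6,1), (6,2), (9,0), (9,1), (9,2)}, so |H| = 12.

12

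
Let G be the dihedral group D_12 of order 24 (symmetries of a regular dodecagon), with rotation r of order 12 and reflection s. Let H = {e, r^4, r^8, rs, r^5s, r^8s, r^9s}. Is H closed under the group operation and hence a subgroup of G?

No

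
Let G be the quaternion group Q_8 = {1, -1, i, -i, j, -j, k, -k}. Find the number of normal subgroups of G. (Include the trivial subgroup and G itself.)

6

G has 6 subgroups. Checking conjugation-invariance by order — order 1: 1/1 normal; order 2: 1/1 normal; order 4: 3/3 normal; order 8: 1/1 normal.
Total normal subgroups: 6.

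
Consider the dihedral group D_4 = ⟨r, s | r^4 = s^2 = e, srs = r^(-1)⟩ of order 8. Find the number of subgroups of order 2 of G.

5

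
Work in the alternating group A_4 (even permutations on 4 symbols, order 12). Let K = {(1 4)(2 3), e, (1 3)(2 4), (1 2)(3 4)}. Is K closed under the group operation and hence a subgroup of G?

Yes

|K| = 4 divides |G| = 12, consistent with Lagrange.
K contains the identity, every element's inverse is in K, and K is closed under ∘: it is a subgroup.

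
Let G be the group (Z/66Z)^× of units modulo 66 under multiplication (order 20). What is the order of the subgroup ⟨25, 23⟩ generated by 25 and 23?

10

|⟨25⟩| = 5 and |⟨23⟩| = 2, so |H| is a multiple of lcm(5, 2) = 10 and divides |G| = 20.
Closing under the operation: H = {1, 5, 23, 25, 31, 37, 47, 49, 53, 59}, so |H| = 10.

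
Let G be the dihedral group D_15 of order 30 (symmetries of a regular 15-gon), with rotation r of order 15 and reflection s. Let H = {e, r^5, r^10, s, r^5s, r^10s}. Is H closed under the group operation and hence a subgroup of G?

|H| = 6 divides |G| = 30, consistent with Lagrange.
H contains the identity, every element's inverse is in H, and H is closed under ·: it is a subgroup.

Yes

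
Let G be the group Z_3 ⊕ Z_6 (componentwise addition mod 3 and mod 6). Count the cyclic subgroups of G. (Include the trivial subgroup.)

Each element a generates a cyclic subgroup ⟨a⟩; distinct elements may generate the same one (a cyclic group of order d has φ(d) generators).
Cyclic subgroups by order — order 1: 1; order 2: 1; order 3: 4; order 6: 4.
Total: 10.

10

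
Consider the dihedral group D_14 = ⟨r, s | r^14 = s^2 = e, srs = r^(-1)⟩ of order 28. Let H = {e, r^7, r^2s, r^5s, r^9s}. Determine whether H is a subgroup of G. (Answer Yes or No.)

|H| = 5 does not divide |G| = 28, so by Lagrange H is not a subgroup.

No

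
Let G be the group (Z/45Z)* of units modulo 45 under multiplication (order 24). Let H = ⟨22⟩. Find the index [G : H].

|⟨22⟩| = 12 and |G| = 24.
By Lagrange, [G : H] = |G|/|H| = 24/12 = 2.

2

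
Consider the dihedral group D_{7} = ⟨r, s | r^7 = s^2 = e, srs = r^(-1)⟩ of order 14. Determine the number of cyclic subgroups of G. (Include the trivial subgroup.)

9

Each element a generates a cyclic subgroup ⟨a⟩; distinct elements may generate the same one (a cyclic group of order d has φ(d) generators).
Cyclic subgroups by order — order 1: 1; order 2: 7; order 7: 1.
Total: 9.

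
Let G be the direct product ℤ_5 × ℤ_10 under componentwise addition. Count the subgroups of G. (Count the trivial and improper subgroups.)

16

|G| = 50, so by Lagrange every subgroup order divides 50. Divisors: 1, 2, 5, 10, 25, 50.
Subgroups by order — order 1: 1; order 2: 1; order 5: 6; order 10: 6; order 25: 1; order 50: 1.
Total: 1 + 1 + 6 + 6 + 1 + 1 = 16.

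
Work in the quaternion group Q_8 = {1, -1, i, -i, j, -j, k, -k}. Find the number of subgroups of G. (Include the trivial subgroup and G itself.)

6

|G| = 8, so by Lagrange every subgroup order divides 8. Divisors: 1, 2, 4, 8.
Subgroups by order — order 1: 1; order 2: 1; order 4: 3; order 8: 1.
Total: 1 + 1 + 3 + 1 = 6.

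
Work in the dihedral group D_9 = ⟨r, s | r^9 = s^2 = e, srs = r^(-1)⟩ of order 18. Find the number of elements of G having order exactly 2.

Enumerating element orders in G gives 9 elements of order 2.

9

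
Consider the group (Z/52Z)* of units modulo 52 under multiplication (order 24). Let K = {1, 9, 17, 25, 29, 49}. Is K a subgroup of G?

Yes

|K| = 6 divides |G| = 24, consistent with Lagrange.
K contains the identity, every element's inverse is in K, and K is closed under ·: it is a subgroup.
In fact K = ⟨17⟩.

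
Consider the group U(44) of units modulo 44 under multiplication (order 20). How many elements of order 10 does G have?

Enumerating element orders in G gives 12 elements of order 10.

12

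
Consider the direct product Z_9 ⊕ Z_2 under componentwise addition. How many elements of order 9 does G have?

6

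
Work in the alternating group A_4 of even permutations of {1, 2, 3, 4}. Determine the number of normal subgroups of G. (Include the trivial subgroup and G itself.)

G has 10 subgroups. Checking conjugation-invariance by order — order 1: 1/1 normal; order 2: 0/3 normal; order 3: 0/4 normal; order 4: 1/1 normal; order 12: 1/1 normal.
Total normal subgroups: 3.

3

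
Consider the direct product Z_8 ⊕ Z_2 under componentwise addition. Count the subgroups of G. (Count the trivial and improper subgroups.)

11

|G| = 16, so by Lagrange every subgroup order divides 16. Divisors: 1, 2, 4, 8, 16.
Subgroups by order — order 1: 1; order 2: 3; order 4: 3; order 8: 3; order 16: 1.
Total: 1 + 3 + 3 + 3 + 1 = 11.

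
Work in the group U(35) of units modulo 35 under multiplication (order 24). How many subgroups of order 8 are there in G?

1

|G| = 24 and 8 | 24, so subgroups of order 8 are possible by Lagrange.
The subgroups of order 8 are: {1, 6, 8, 13, 22, 27, 29, 34}.
So G has 1 subgroup of order 8.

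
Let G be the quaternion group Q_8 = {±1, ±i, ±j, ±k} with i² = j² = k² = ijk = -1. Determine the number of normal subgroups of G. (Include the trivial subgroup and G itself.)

6

G has 6 subgroups. Checking conjugation-invariance by order — order 1: 1/1 normal; order 2: 1/1 normal; order 4: 3/3 normal; order 8: 1/1 normal.
Total normal subgroups: 6.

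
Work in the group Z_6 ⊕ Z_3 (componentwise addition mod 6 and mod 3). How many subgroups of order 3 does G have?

4

|G| = 18 and 3 | 18, so subgroups of order 3 are possible by Lagrange.
The subgroups of order 3 are: {(0,0), (0,1), (0,2)}; {(0,0), (2,0), (4,0)}; {(0,0), (2,1), (4,2)}; {(0,0), (2,2), (4,1)}.
So G has 4 subgroups of order 3.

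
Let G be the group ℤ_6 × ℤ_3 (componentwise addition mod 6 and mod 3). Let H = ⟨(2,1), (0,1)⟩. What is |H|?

|⟨(2,1)⟩| = 3 and |⟨(0,1)⟩| = 3, so |H| is a multiple of lcm(3, 3) = 3 and divides |G| = 18.
Closing under the operation: H = {(0,0), (0,1), (0,2), (2,0), (2,1), (2,2), (4,0), (4,1), (4,2)}, so |H| = 9.

9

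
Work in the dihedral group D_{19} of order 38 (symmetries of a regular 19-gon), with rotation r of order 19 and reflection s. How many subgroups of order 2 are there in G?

19

|G| = 38 and 2 | 38, so subgroups of order 2 are possible by Lagrange.
The subgroups of order 2 are: {e, r^10s}; {e, r^11s}; {e, r^12s}; {e, r^13s}; … (19 in all).
So G has 19 subgroups of order 2.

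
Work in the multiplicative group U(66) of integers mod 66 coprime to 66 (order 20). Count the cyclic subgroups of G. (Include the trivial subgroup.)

Group the elements of G by the cyclic subgroup they generate; each cyclic subgroup of order d accounts for φ(d) elements.
Cyclic subgroups by order — order 1: 1; order 2: 3; order 5: 1; order 10: 3.
Total: 8.

8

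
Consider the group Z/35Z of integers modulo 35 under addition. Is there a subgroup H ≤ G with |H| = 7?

7 | 35. A subgroup of order 7 is {0, 5, 10, 15, 20, 25, 30}.

Yes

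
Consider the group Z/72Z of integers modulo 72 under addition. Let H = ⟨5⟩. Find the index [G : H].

|⟨5⟩| = 72 and |G| = 72.
By Lagrange, [G : H] = |G|/|H| = 72/72 = 1.

1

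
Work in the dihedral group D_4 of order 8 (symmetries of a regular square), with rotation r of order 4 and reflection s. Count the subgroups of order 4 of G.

3

|G| = 8 and 4 | 8, so subgroups of order 4 are possible by Lagrange.
The subgroups of order 4 are: {e, r, r^2, r^3}; {e, r^2, s, r^2s}; {e, r^2, rs, r^3s}.
So G has 3 subgroups of order 4.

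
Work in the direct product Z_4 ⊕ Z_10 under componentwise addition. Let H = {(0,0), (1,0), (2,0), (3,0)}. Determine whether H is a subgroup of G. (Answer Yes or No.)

Yes

|H| = 4 divides |G| = 40, consistent with Lagrange.
H contains the identity, every element's inverse is in H, and H is closed under +: it is a subgroup.
In fact H = ⟨(1,0)⟩.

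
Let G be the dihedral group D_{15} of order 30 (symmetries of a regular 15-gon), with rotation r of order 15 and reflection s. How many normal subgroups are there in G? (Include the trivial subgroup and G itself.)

5

G has 28 subgroups. Checking conjugation-invariance by order — order 1: 1/1 normal; order 2: 0/15 normal; order 3: 1/1 normal; order 5: 1/1 normal; order 6: 0/5 normal; order 10: 0/3 normal; order 15: 1/1 normal; order 30: 1/1 normal.
Total normal subgroups: 5.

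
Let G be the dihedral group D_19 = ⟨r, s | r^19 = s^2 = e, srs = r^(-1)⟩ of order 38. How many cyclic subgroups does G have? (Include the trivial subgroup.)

A cyclic subgroup of order d is generated by each of its φ(d) elements of order d, so the cyclic subgroups of order d number (#elements of order d)/φ(d).
Cyclic subgroups by order — order 1: 1; order 2: 19; order 19: 1.
Total: 21.

21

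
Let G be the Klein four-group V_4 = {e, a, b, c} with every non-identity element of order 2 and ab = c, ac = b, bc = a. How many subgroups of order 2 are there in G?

3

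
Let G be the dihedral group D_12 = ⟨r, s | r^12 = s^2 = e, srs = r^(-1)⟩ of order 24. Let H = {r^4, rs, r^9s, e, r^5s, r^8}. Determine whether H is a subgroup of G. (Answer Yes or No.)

|H| = 6 divides |G| = 24, consistent with Lagrange.
H contains the identity, every element's inverse is in H, and H is closed under ·: it is a subgroup.

Yes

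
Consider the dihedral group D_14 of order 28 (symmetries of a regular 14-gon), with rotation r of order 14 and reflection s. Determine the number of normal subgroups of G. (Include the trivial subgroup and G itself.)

7

G has 28 subgroups. Checking conjugation-invariance by order — order 1: 1/1 normal; order 2: 1/15 normal; order 4: 0/7 normal; order 7: 1/1 normal; order 14: 3/3 normal; order 28: 1/1 normal.
Total normal subgroups: 7.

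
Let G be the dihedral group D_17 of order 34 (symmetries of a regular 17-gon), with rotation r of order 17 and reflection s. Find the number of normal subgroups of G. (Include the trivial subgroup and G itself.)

G has 20 subgroups. Checking conjugation-invariance by order — order 1: 1/1 normal; order 2: 0/17 normal; order 17: 1/1 normal; order 34: 1/1 normal.
Total normal subgroups: 3.

3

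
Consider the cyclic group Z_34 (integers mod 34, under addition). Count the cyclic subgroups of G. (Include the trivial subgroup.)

Group the elements of G by the cyclic subgroup they generate; each cyclic subgroup of order d accounts for φ(d) elements.
Cyclic subgroups by order — order 1: 1; order 2: 1; order 17: 1; order 34: 1.
Total: 4.

4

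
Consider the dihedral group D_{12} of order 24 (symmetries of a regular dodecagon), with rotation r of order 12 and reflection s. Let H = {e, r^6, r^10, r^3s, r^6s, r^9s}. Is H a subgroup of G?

r^10 ∈ H but its inverse r^2 ∉ H, so H is not a subgroup.

No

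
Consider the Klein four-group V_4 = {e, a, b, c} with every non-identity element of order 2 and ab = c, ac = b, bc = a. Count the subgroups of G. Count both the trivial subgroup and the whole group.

5

|G| = 4, so by Lagrange every subgroup order divides 4. Divisors: 1, 2, 4.
Subgroups by order — order 1: 1; order 2: 3; order 4: 1.
Total: 1 + 3 + 1 = 5.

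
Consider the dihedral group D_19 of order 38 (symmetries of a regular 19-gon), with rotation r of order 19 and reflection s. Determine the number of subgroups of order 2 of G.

19

|G| = 38 and 2 | 38, so subgroups of order 2 are possible by Lagrange.
The subgroups of order 2 are: {e, r^10s}; {e, r^11s}; {e, r^12s}; {e, r^13s}; … (19 in all).
So G has 19 subgroups of order 2.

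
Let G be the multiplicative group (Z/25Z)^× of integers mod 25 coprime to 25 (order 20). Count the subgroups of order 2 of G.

1

|G| = 20 and 2 | 20, so subgroups of order 2 are possible by Lagrange.
The subgroups of order 2 are: {1, 24}.
So G has 1 subgroup of order 2.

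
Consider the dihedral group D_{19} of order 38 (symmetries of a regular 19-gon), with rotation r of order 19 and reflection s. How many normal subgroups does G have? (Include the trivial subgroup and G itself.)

3

G has 22 subgroups. Checking conjugation-invariance by order — order 1: 1/1 normal; order 2: 0/19 normal; order 19: 1/1 normal; order 38: 1/1 normal.
Total normal subgroups: 3.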